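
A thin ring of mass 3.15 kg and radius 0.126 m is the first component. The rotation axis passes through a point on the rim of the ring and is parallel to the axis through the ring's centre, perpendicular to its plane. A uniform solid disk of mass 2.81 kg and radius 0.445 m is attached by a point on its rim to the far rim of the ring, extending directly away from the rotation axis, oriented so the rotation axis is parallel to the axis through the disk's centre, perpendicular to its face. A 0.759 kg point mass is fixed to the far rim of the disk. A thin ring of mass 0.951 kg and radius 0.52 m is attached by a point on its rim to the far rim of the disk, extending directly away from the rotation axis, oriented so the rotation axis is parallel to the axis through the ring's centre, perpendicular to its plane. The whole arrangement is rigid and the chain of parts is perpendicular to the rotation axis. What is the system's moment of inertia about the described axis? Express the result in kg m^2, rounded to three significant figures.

5.62

Thin ring: I_cm = MR² = (3.15)(0.126)² = 0.050009 kg m^2; centre at d = 0.126 m, so I = I_cm + Md² gives I = 0.050009 + (3.15)(0.126)² = 0.10002 kg m^2.
Solid disk: I_cm = (1/2)MR² = (1/2)(2.81)(0.445)² = 0.27823 kg m^2; centre at d = 0.126 + 0.126 + 0.445 = 0.697 m, so I = I_cm + Md² gives I = 0.27823 + (2.81)(0.697)² = 1.6433 kg m^2.
Point mass: I_cm = 0; centre at d = 0.126 + 0.126 + 0.445 + 0.445 = 1.142 m, so I = I_cm + Md² gives I = 0 + (0.759)(1.142)² = 0.98986 kg m^2.
Thin ring: I_cm = MR² = (0.951)(0.52)² = 0.25715 kg m^2; centre at d = 0.126 + 0.126 + 0.445 + 0.445 + 0.52 = 1.662 m, so I = I_cm + Md² gives I = 0.25715 + (0.951)(1.662)² = 2.884 kg m^2.
Total I = 0.10002 + 1.6433 + 0.98986 + 2.884 = 5.6173 kg m^2.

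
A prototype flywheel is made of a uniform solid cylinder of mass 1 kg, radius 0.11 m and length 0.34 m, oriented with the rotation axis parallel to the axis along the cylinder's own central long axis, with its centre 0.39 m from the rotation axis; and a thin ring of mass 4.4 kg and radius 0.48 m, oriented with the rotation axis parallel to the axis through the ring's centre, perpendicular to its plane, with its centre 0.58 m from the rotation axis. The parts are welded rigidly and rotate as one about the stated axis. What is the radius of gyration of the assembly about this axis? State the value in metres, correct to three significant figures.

0.701

Solid cylinder: I_cm = (1/2)MR² = (1/2)(1)(0.11)² = 0.00605 kg m^2; centre at d = 0.39 m, so I = I_cm + Md² gives I = 0.00605 + (1)(0.39)² = 0.15815 kg m^2.
Thin ring: I_cm = MR² = (4.4)(0.48)² = 1.0138 kg m^2; centre at d = 0.58 m, so I = I_cm + Md² gives I = 1.0138 + (4.4)(0.58)² = 2.4939 kg m^2.
Total I = 2.6521 kg m^2; total mass M = 5.4 kg.
k = √(I/M) = √(2.6521/5.4) = 0.7008 m.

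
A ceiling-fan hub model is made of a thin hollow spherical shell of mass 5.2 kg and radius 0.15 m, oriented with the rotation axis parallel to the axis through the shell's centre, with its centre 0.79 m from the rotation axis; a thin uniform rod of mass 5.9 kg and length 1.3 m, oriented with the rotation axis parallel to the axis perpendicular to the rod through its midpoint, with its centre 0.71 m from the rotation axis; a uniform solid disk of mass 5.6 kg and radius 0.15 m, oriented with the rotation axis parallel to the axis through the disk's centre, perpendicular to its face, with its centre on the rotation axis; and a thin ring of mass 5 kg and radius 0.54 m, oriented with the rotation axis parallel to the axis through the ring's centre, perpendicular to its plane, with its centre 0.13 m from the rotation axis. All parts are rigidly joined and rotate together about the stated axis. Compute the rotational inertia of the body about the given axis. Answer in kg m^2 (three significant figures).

Spherical shell: I_cm = (2/3)MR² = (2/3)(5.2)(0.15)² = 0.078 kg m^2; centre at d = 0.79 m, so the parallel axis theorem gives I = 0.078 + (5.2)(0.79)² = 3.3233 kg m^2.
Thin rod: I_cm = (1/12)ML² = (1/12)(5.9)(1.3)² = 0.83092 kg m^2; centre at d = 0.71 m, so the parallel axis theorem gives I = 0.83092 + (5.9)(0.71)² = 3.8051 kg m^2.
Solid disk: I_cm = (1/2)MR² = (1/2)(5.6)(0.15)² = 0.063 kg m^2; axis through the centre, so I = 0.063 kg m^2.
Thin ring: I_cm = MR² = (5)(0.54)² = 1.458 kg m^2; centre at d = 0.13 m, so the parallel axis theorem gives I = 1.458 + (5)(0.13)² = 1.5425 kg m^2.
Total I = 3.3233 + 3.8051 + 0.063 + 1.5425 = 8.7339 kg m^2.

8.73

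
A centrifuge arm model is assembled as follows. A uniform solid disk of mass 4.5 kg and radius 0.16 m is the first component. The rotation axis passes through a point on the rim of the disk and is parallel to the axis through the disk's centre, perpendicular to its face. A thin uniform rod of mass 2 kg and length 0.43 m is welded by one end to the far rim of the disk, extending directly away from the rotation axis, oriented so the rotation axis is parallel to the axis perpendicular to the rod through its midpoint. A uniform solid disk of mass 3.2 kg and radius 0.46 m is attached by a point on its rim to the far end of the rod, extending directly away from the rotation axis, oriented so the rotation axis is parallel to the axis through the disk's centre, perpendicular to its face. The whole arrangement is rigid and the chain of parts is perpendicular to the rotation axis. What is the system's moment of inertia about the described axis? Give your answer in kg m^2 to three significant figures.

5.80

Solid disk: I_cm = (1/2)MR² = (1/2)(4.5)(0.16)² = 0.0576 kg m^2; centre at d = 0.16 m, so I = I_cm + Md² gives I = 0.0576 + (4.5)(0.16)² = 0.1728 kg m^2.
Thin rod: I_cm = (1/12)ML² = (1/12)(2)(0.43)² = 0.030817 kg m^2; centre at d = 0.16 + 0.16 + 0.215 = 0.535 m, so I = I_cm + Md² gives I = 0.030817 + (2)(0.535)² = 0.60327 kg m^2.
Solid disk: I_cm = (1/2)MR² = (1/2)(3.2)(0.46)² = 0.33856 kg m^2; centre at d = 0.16 + 0.16 + 0.215 + 0.215 + 0.46 = 1.21 m, so I = I_cm + Md² gives I = 0.33856 + (3.2)(1.21)² = 5.0237 kg m^2.
Total I = 0.1728 + 0.60327 + 5.0237 = 5.7997 kg m^2.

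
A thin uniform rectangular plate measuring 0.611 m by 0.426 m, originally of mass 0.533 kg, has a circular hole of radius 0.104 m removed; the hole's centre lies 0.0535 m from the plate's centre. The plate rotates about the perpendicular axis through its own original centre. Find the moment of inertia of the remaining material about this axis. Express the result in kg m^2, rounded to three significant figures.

0.0241

Unpierced body about its centre: I₀ = (1/12)M(a²+b²) = (1/12)(0.533)[(0.611)² + (0.426)²] = 0.024642 kg m^2.
The removed disk has mass m = M·πr²/(ab) = (0.533)·π(0.104)²/(0.611·0.426) = 0.069581 kg (same uniform areal density).
Its moment of inertia about the rotation axis (parallel-axis theorem): I_hole = (1/2)mr² + md² = (1/2)(0.069581)(0.104)² + (0.069581)(0.0535)² = 0.00057546 kg m^2.
Treating the hole as negative mass, I = I₀ − I_hole = 0.024642 − 0.00057546 = 0.024067 kg m^2.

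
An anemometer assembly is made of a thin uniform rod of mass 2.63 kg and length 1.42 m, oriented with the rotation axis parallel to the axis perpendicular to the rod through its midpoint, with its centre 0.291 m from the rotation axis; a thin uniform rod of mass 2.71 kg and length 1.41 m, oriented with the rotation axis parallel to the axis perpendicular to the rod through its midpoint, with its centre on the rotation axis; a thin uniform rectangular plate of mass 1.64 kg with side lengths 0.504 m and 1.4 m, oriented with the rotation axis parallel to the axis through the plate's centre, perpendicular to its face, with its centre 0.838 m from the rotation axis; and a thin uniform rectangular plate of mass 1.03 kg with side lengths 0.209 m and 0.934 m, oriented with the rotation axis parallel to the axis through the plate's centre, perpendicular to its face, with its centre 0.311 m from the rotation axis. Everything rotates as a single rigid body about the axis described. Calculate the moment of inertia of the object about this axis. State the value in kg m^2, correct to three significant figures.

Thin rod: I_cm = (1/12)ML² = (1/12)(2.63)(1.42)² = 0.44193 kg m^2; centre at d = 0.291 m, so I = I_cm + Md² gives I = 0.44193 + (2.63)(0.291)² = 0.66464 kg m^2.
Thin rod: I_cm = (1/12)ML² = (1/12)(2.71)(1.41)² = 0.44898 kg m^2; axis through the centre, so I = 0.44898 kg m^2.
Rectangular plate: I_cm = (1/12)M(a²+b²) = (1/12)(1.64)[(0.504)² + (1.4)²] = 0.30258 kg m^2; centre at d = 0.838 m, so I = I_cm + Md² gives I = 0.30258 + (1.64)(0.838)² = 1.4543 kg m^2.
Rectangular plate: I_cm = (1/12)M(a²+b²) = (1/12)(1.03)[(0.209)² + (0.934)²] = 0.078627 kg m^2; centre at d = 0.311 m, so I = I_cm + Md² gives I = 0.078627 + (1.03)(0.311)² = 0.17825 kg m^2.
Total I = 0.66464 + 0.44898 + 1.4543 + 0.17825 = 2.7461 kg m^2.

2.75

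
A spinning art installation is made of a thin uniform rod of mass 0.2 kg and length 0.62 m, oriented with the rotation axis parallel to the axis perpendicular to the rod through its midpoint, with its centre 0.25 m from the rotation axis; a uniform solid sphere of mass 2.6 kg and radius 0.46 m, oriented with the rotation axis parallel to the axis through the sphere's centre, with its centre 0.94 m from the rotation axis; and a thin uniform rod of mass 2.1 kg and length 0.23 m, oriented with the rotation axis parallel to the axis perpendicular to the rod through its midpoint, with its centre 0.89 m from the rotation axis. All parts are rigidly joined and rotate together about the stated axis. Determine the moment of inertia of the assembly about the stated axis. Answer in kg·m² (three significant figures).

Thin rod: I_cm = (1/12)ML² = (1/12)(0.2)(0.62)² = 0.0064067 kg·m²; centre at d = 0.25 m, so I = I_cm + Md² gives I = 0.0064067 + (0.2)(0.25)² = 0.018907 kg·m².
Solid sphere: I_cm = (2/5)MR² = (2/5)(2.6)(0.46)² = 0.22006 kg·m²; centre at d = 0.94 m, so I = I_cm + Md² gives I = 0.22006 + (2.6)(0.94)² = 2.5174 kg·m².
Thin rod: I_cm = (1/12)ML² = (1/12)(2.1)(0.23)² = 0.0092575 kg·m²; centre at d = 0.89 m, so I = I_cm + Md² gives I = 0.0092575 + (2.1)(0.89)² = 1.6727 kg·m².
Total I = 0.018907 + 2.5174 + 1.6727 = 4.209 kg·m².

4.21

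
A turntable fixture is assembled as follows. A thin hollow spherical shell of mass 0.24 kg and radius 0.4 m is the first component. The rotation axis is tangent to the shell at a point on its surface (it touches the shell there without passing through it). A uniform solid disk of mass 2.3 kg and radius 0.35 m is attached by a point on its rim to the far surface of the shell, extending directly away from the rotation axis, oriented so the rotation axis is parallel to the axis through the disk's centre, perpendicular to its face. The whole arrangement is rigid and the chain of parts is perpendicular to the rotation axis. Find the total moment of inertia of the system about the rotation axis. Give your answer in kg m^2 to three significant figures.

Spherical shell: I_cm = (2/3)MR² = (2/3)(0.24)(0.4)² = 0.0256 kg m^2; centre at d = 0.4 m, so the parallel axis theorem gives I = 0.0256 + (0.24)(0.4)² = 0.064 kg m^2.
Solid disk: I_cm = (1/2)MR² = (1/2)(2.3)(0.35)² = 0.14087 kg m^2; centre at d = 0.4 + 0.4 + 0.35 = 1.15 m, so the parallel axis theorem gives I = 0.14087 + (2.3)(1.15)² = 3.1826 kg m^2.
Total I = 0.064 + 3.1826 = 3.2466 kg m^2.

3.25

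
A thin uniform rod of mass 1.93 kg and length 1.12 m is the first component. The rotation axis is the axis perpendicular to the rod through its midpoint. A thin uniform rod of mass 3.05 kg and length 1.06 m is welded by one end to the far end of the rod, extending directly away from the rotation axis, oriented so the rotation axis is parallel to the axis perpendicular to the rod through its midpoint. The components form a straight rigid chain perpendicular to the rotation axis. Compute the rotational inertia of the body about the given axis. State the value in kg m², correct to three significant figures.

Thin rod: I_cm = (1/12)ML² = (1/12)(1.93)(1.12)² = 0.20175 kg m²; axis through the centre, so I = 0.20175 kg m².
Thin rod: I_cm = (1/12)ML² = (1/12)(3.05)(1.06)² = 0.28558 kg m²; centre at d = 0.56 + 0.53 = 1.09 m, so I = I_cm + Md² gives I = 0.28558 + (3.05)(1.09)² = 3.9093 kg m².
Total I = 0.20175 + 3.9093 = 4.111 kg m².

4.11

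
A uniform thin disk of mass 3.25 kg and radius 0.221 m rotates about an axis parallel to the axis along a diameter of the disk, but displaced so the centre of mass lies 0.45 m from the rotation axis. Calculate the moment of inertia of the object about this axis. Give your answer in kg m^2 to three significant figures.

0.698

I_cm = (1/4)MR² = (1/4)(3.25)(0.221)² = 0.039683 kg m^2; centre at d = 0.45 m, so I = I_cm + Md² gives I = 0.039683 + (3.25)(0.45)² = 0.69781 kg m^2.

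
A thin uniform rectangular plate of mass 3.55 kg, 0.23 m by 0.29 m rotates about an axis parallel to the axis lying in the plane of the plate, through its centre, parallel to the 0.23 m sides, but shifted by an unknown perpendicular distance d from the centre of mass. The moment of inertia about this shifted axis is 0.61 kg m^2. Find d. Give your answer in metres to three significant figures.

About the centre-of-mass axis, I_cm = (1/12)Mb² = (1/12)(3.55)(0.29)² = 0.02488 kg m^2.
Parallel axis theorem: I = I_cm + Md², so Md² = 0.61 − 0.02488 = 0.58512 kg m^2.
d = √(0.58512 / 3.55) = 0.40598 m.

0.406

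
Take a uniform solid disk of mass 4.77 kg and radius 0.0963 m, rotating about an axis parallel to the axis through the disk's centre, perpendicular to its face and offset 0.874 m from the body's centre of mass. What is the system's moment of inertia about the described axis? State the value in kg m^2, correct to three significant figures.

3.67

I_cm = (1/2)MR² = (1/2)(4.77)(0.0963)² = 0.022118 kg m^2; centre at d = 0.874 m, so I = I_cm + Md² gives I = 0.022118 + (4.77)(0.874)² = 3.6658 kg m^2.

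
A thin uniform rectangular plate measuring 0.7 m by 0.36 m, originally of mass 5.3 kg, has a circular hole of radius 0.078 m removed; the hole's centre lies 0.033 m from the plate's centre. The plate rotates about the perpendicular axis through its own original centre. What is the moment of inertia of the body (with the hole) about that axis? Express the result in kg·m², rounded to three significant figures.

Unpierced body about its centre: I₀ = (1/12)M(a²+b²) = (1/12)(5.3)[(0.7)² + (0.36)²] = 0.27366 kg·m².
The removed disk has mass m = M·πr²/(ab) = (5.3)·π(0.078)²/(0.7·0.36) = 0.40199 kg (same uniform areal density).
Its moment of inertia about the rotation axis (parallel-axis theorem): I_hole = (1/2)mr² + md² = (1/2)(0.40199)(0.078)² + (0.40199)(0.033)² = 0.0016606 kg·m².
Treating the hole as negative mass, I = I₀ − I_hole = 0.27366 − 0.0016606 = 0.272 kg·m².

0.272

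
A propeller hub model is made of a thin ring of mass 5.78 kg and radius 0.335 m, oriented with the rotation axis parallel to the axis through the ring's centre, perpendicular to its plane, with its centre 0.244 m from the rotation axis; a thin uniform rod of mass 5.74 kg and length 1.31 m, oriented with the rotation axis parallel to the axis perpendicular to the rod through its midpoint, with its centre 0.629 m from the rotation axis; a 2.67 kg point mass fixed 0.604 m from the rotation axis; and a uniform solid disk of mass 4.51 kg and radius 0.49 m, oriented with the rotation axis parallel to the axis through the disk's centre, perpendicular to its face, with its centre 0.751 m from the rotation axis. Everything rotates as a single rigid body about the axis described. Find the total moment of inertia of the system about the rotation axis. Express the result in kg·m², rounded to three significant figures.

8.14

Thin ring: I_cm = MR² = (5.78)(0.335)² = 0.64866 kg·m²; centre at d = 0.244 m, so the parallel axis theorem gives I = 0.64866 + (5.78)(0.244)² = 0.99278 kg·m².
Thin rod: I_cm = (1/12)ML² = (1/12)(5.74)(1.31)² = 0.82087 kg·m²; centre at d = 0.629 m, so the parallel axis theorem gives I = 0.82087 + (5.74)(0.629)² = 3.0918 kg·m².
Point mass: I_cm = 0; centre at d = 0.604 m, so the parallel axis theorem gives I = 0 + (2.67)(0.604)² = 0.97406 kg·m².
Solid disk: I_cm = (1/2)MR² = (1/2)(4.51)(0.49)² = 0.54143 kg·m²; centre at d = 0.751 m, so the parallel axis theorem gives I = 0.54143 + (4.51)(0.751)² = 3.0851 kg·m².
Total I = 0.99278 + 3.0918 + 0.97406 + 3.0851 = 8.1438 kg·m².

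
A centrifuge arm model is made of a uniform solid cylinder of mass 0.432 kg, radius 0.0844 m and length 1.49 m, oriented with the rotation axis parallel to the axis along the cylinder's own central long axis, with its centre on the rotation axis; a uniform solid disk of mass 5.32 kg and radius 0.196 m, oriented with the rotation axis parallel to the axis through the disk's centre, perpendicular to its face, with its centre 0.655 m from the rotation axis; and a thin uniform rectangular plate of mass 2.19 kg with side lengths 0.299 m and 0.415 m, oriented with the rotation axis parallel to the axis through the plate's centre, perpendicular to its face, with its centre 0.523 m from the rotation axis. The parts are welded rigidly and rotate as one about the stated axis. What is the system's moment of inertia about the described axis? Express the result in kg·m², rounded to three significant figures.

3.03

Solid cylinder: I_cm = (1/2)MR² = (1/2)(0.432)(0.0844)² = 0.0015386 kg·m²; axis through the centre, so I = 0.0015386 kg·m².
Solid disk: I_cm = (1/2)MR² = (1/2)(5.32)(0.196)² = 0.10219 kg·m²; centre at d = 0.655 m, so the parallel axis theorem gives I = 0.10219 + (5.32)(0.655)² = 2.3846 kg·m².
Rectangular plate: I_cm = (1/12)M(a²+b²) = (1/12)(2.19)[(0.299)² + (0.415)²] = 0.047747 kg·m²; centre at d = 0.523 m, so the parallel axis theorem gives I = 0.047747 + (2.19)(0.523)² = 0.64678 kg·m².
Total I = 0.0015386 + 2.3846 + 0.64678 = 3.0329 kg·m².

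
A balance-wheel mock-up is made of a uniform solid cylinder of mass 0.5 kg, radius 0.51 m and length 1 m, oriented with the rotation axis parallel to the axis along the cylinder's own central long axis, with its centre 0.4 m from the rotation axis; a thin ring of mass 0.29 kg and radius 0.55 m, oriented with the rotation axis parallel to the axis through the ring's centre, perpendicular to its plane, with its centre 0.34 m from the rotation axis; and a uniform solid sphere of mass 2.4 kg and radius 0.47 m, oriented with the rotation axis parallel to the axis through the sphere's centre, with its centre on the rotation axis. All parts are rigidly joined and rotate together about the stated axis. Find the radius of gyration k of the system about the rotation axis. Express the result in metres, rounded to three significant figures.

Solid cylinder: I_cm = (1/2)MR² = (1/2)(0.5)(0.51)² = 0.065025 kg m^2; centre at d = 0.4 m, so the parallel axis theorem gives I = 0.065025 + (0.5)(0.4)² = 0.14503 kg m^2.
Thin ring: I_cm = MR² = (0.29)(0.55)² = 0.087725 kg m^2; centre at d = 0.34 m, so the parallel axis theorem gives I = 0.087725 + (0.29)(0.34)² = 0.12125 kg m^2.
Solid sphere: I_cm = (2/5)MR² = (2/5)(2.4)(0.47)² = 0.21206 kg m^2; axis through the centre, so I = 0.21206 kg m^2.
Total I = 0.47834 kg m^2; total mass M = 3.19 kg.
k = √(I/M) = √(0.47834/3.19) = 0.38723 m.

0.387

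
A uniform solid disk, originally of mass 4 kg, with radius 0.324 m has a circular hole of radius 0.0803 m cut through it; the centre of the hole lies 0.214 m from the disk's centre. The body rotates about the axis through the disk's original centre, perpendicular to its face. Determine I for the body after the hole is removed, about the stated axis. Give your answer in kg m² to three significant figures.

0.198

Unpierced body about its centre: I₀ = (1/2)MR² = (1/2)(4)(0.324)² = 0.20995 kg m².
The removed disk has mass m = M·(r/R)² = (4)(0.0803/0.324)² = 0.2457 kg (same uniform areal density).
Its moment of inertia about the rotation axis (parallel-axis theorem): I_hole = (1/2)mr² + md² = (1/2)(0.2457)(0.0803)² + (0.2457)(0.214)² = 0.012044 kg m².
Treating the hole as negative mass, I = I₀ − I_hole = 0.20995 − 0.012044 = 0.19791 kg m².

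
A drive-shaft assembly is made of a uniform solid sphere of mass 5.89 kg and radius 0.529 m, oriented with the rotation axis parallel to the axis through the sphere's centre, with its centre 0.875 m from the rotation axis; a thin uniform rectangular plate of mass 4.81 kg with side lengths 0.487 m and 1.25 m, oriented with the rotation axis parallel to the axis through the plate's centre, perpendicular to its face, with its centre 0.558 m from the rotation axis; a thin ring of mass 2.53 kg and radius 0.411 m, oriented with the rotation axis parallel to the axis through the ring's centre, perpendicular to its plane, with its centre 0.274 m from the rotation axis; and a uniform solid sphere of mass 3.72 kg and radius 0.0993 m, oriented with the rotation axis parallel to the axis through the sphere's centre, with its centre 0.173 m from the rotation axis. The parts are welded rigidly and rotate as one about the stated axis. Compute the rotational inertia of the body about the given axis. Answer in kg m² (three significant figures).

Solid sphere: I_cm = (2/5)MR² = (2/5)(5.89)(0.529)² = 0.65931 kg m²; centre at d = 0.875 m, so the parallel axis theorem gives I = 0.65931 + (5.89)(0.875)² = 5.1688 kg m².
Rectangular plate: I_cm = (1/12)M(a²+b²) = (1/12)(4.81)[(0.487)² + (1.25)²] = 0.72137 kg m²; centre at d = 0.558 m, so the parallel axis theorem gives I = 0.72137 + (4.81)(0.558)² = 2.219 kg m².
Thin ring: I_cm = MR² = (2.53)(0.411)² = 0.42737 kg m²; centre at d = 0.274 m, so the parallel axis theorem gives I = 0.42737 + (2.53)(0.274)² = 0.61731 kg m².
Solid sphere: I_cm = (2/5)MR² = (2/5)(3.72)(0.0993)² = 0.014672 kg m²; centre at d = 0.173 m, so the parallel axis theorem gives I = 0.014672 + (3.72)(0.173)² = 0.12601 kg m².
Total I = 5.1688 + 2.219 + 0.61731 + 0.12601 = 8.1312 kg m².

8.13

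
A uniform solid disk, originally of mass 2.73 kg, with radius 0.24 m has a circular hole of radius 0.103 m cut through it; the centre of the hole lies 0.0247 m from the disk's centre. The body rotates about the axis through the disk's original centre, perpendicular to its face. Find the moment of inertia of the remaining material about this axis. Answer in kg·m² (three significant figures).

0.0757

Unpierced body about its centre: I₀ = (1/2)MR² = (1/2)(2.73)(0.24)² = 0.078624 kg·m².
The removed disk has mass m = M·(r/R)² = (2.73)(0.103/0.24)² = 0.50282 kg (same uniform areal density).
Its moment of inertia about the rotation axis (parallel-axis theorem): I_hole = (1/2)mr² + md² = (1/2)(0.50282)(0.103)² + (0.50282)(0.0247)² = 0.002974 kg·m².
Treating the hole as negative mass, I = I₀ − I_hole = 0.078624 − 0.002974 = 0.07565 kg·m².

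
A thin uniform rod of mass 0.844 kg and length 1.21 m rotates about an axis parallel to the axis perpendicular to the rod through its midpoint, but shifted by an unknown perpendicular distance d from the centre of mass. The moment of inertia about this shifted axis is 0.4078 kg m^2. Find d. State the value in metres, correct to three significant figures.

0.601

About the centre-of-mass axis, I_cm = (1/12)ML² = (1/12)(0.844)(1.21)² = 0.10298 kg m^2.
Parallel axis theorem: I = I_cm + Md², so Md² = 0.4078 − 0.10298 = 0.30482 kg m^2.
d = √(0.30482 / 0.844) = 0.60097 m.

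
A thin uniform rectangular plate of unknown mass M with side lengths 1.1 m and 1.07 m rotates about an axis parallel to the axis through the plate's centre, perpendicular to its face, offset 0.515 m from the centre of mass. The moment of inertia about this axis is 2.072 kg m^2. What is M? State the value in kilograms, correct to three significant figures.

I = I_cm + Md² = (1/12)M(a²+b²) + Md² = M·[0.0833333·[(1.1)² + (1.07)²] + (0.515)²] = M·0.46147.
So M = 2.072 / 0.46147 = 4.49 kg.

4.49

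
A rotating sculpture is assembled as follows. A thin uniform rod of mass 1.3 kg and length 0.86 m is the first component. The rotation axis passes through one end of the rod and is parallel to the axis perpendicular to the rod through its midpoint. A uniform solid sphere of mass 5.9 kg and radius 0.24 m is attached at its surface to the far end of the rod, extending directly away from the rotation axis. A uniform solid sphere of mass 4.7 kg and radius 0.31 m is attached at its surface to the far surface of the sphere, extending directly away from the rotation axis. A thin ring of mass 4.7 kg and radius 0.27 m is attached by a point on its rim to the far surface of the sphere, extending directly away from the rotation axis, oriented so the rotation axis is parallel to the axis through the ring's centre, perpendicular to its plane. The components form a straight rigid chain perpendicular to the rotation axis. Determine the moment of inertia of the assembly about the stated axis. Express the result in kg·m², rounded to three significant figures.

44.3

Thin rod: I_cm = (1/12)ML² = (1/12)(1.3)(0.86)² = 0.080123 kg·m²; centre at d = 0.43 m, so the parallel axis theorem gives I = 0.080123 + (1.3)(0.43)² = 0.32049 kg·m².
Solid sphere: I_cm = (2/5)MR² = (2/5)(5.9)(0.24)² = 0.13594 kg·m²; centre at d = 0.43 + 0.43 + 0.24 = 1.1 m, so the parallel axis theorem gives I = 0.13594 + (5.9)(1.1)² = 7.2749 kg·m².
Solid sphere: I_cm = (2/5)MR² = (2/5)(4.7)(0.31)² = 0.18067 kg·m²; centre at d = 0.43 + 0.43 + 0.24 + 0.24 + 0.31 = 1.65 m, so the parallel axis theorem gives I = 0.18067 + (4.7)(1.65)² = 12.976 kg·m².
Thin ring: I_cm = MR² = (4.7)(0.27)² = 0.34263 kg·m²; centre at d = 0.43 + 0.43 + 0.24 + 0.24 + 0.31 + 0.31 + 0.27 = 2.23 m, so the parallel axis theorem gives I = 0.34263 + (4.7)(2.23)² = 23.715 kg·m².
Total I = 0.32049 + 7.2749 + 12.976 + 23.715 = 44.287 kg·m².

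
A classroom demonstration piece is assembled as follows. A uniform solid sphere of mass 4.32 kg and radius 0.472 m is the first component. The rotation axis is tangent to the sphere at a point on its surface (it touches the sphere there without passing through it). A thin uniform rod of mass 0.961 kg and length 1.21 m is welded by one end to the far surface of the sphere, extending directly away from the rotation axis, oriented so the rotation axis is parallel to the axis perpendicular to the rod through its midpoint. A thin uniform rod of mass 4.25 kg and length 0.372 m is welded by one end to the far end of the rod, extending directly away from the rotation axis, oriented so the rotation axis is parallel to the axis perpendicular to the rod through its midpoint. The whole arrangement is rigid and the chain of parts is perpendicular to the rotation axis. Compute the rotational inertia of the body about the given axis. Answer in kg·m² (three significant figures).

27.1

Solid sphere: I_cm = (2/5)MR² = (2/5)(4.32)(0.472)² = 0.38497 kg·m²; centre at d = 0.472 m, so the parallel axis theorem gives I = 0.38497 + (4.32)(0.472)² = 1.3474 kg·m².
Thin rod: I_cm = (1/12)ML² = (1/12)(0.961)(1.21)² = 0.11725 kg·m²; centre at d = 0.472 + 0.472 + 0.605 = 1.549 m, so the parallel axis theorem gives I = 0.11725 + (0.961)(1.549)² = 2.4231 kg·m².
Thin rod: I_cm = (1/12)ML² = (1/12)(4.25)(0.372)² = 0.049011 kg·m²; centre at d = 0.472 + 0.472 + 0.605 + 0.605 + 0.186 = 2.34 m, so the parallel axis theorem gives I = 0.049011 + (4.25)(2.34)² = 23.32 kg·m².
Total I = 1.3474 + 2.4231 + 23.32 = 27.091 kg·m².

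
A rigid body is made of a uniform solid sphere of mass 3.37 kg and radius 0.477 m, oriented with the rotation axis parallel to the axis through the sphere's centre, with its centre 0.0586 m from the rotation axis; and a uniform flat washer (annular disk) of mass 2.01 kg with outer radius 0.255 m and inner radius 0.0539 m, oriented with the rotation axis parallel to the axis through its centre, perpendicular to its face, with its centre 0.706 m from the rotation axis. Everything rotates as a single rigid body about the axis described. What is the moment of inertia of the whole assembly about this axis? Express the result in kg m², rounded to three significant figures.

Solid sphere: I_cm = (2/5)MR² = (2/5)(3.37)(0.477)² = 0.30671 kg m²; centre at d = 0.0586 m, so the parallel axis theorem gives I = 0.30671 + (3.37)(0.0586)² = 0.31828 kg m².
Annular disk: I_cm = (1/2)M(R²+r²) = (1/2)(2.01)[(0.255)² + (0.0539)²] = 0.06827 kg m²; centre at d = 0.706 m, so the parallel axis theorem gives I = 0.06827 + (2.01)(0.706)² = 1.0701 kg m².
Total I = 0.31828 + 1.0701 = 1.3884 kg m².

1.39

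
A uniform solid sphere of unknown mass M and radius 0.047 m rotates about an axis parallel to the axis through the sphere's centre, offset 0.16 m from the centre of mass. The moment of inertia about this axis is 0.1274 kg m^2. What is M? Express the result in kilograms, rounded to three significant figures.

I = I_cm + Md² = (2/5)MR² + Md² = M·[0.4·(0.047)² + (0.16)²] = M·0.026484.
So M = 0.1274 / 0.026484 = 4.8105 kg.

4.81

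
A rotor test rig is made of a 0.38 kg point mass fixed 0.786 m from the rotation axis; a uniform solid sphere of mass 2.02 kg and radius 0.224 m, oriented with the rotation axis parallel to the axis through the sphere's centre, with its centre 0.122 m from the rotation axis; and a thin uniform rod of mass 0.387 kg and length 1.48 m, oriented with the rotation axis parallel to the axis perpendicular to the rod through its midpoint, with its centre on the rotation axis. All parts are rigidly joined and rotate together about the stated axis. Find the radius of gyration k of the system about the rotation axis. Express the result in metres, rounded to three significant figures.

0.367

Point mass: I_cm = 0; centre at d = 0.786 m, so I = I_cm + Md² gives I = 0 + (0.38)(0.786)² = 0.23476 kg m^2.
Solid sphere: I_cm = (2/5)MR² = (2/5)(2.02)(0.224)² = 0.040542 kg m^2; centre at d = 0.122 m, so I = I_cm + Md² gives I = 0.040542 + (2.02)(0.122)² = 0.070608 kg m^2.
Thin rod: I_cm = (1/12)ML² = (1/12)(0.387)(1.48)² = 0.07064 kg m^2; axis through the centre, so I = 0.07064 kg m^2.
Total I = 0.37601 kg m^2; total mass M = 2.787 kg.
k = √(I/M) = √(0.37601/2.787) = 0.36731 m.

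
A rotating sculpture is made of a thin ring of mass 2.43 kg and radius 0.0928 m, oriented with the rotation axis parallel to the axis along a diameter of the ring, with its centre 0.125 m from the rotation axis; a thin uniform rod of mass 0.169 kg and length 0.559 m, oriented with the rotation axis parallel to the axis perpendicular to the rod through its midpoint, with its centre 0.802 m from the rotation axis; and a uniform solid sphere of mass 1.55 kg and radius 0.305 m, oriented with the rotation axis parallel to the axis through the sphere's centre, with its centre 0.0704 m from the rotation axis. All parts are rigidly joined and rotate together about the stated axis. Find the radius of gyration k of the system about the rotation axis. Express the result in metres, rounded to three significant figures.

Thin ring: I_cm = (1/2)MR² = (1/2)(2.43)(0.0928)² = 0.010463 kg m^2; centre at d = 0.125 m, so I = I_cm + Md² gives I = 0.010463 + (2.43)(0.125)² = 0.048432 kg m^2.
Thin rod: I_cm = (1/12)ML² = (1/12)(0.169)(0.559)² = 0.0044008 kg m^2; centre at d = 0.802 m, so I = I_cm + Md² gives I = 0.0044008 + (0.169)(0.802)² = 0.1131 kg m^2.
Solid sphere: I_cm = (2/5)MR² = (2/5)(1.55)(0.305)² = 0.057676 kg m^2; centre at d = 0.0704 m, so I = I_cm + Md² gives I = 0.057676 + (1.55)(0.0704)² = 0.065358 kg m^2.
Total I = 0.22689 kg m^2; total mass M = 4.149 kg.
k = √(I/M) = √(0.22689/4.149) = 0.23385 m.

0.234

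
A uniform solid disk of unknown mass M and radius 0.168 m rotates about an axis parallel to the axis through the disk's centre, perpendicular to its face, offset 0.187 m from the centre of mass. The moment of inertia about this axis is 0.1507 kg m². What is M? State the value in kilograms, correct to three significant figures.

I = I_cm + Md² = (1/2)MR² + Md² = M·[0.5·(0.168)² + (0.187)²] = M·0.049081.
So M = 0.1507 / 0.049081 = 3.0704 kg.

3.07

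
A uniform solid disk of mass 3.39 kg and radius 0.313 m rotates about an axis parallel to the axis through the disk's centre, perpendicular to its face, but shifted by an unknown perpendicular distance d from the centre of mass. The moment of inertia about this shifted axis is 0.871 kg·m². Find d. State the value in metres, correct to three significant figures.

0.456

About the centre-of-mass axis, I_cm = (1/2)MR² = (1/2)(3.39)(0.313)² = 0.16606 kg·m².
Parallel axis theorem: I = I_cm + Md², so Md² = 0.871 − 0.16606 = 0.70494 kg·m².
d = √(0.70494 / 3.39) = 0.45601 m.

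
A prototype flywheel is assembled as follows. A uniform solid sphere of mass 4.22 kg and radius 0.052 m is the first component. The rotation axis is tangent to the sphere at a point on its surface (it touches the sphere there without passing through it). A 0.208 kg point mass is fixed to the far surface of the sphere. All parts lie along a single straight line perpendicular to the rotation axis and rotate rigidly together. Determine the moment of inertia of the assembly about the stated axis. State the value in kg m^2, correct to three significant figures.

Solid sphere: I_cm = (2/5)MR² = (2/5)(4.22)(0.052)² = 0.0045644 kg m^2; centre at d = 0.052 m, so the parallel axis theorem gives I = 0.0045644 + (4.22)(0.052)² = 0.015975 kg m^2.
Point mass: I_cm = 0; centre at d = 0.052 + 0.052 = 0.104 m, so the parallel axis theorem gives I = 0 + (0.208)(0.104)² = 0.0022497 kg m^2.
Total I = 0.015975 + 0.0022497 = 0.018225 kg m^2.

0.0182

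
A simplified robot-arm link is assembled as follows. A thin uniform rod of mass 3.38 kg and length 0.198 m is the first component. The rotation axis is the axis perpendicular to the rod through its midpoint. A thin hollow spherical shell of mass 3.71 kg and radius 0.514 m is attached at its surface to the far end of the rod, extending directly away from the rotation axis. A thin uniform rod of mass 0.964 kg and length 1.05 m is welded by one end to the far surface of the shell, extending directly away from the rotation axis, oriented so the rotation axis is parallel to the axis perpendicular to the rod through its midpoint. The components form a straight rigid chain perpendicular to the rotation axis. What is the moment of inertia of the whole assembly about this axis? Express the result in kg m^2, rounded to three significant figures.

4.78

Thin rod: I_cm = (1/12)ML² = (1/12)(3.38)(0.198)² = 0.011042 kg m^2; axis through the centre, so I = 0.011042 kg m^2.
Spherical shell: I_cm = (2/3)MR² = (2/3)(3.71)(0.514)² = 0.65344 kg m^2; centre at d = 0.099 + 0.514 = 0.613 m, so the parallel axis theorem gives I = 0.65344 + (3.71)(0.613)² = 2.0475 kg m^2.
Thin rod: I_cm = (1/12)ML² = (1/12)(0.964)(1.05)² = 0.088567 kg m^2; centre at d = 0.099 + 0.514 + 0.514 + 0.525 = 1.652 m, so the parallel axis theorem gives I = 0.088567 + (0.964)(1.652)² = 2.7194 kg m^2.
Total I = 0.011042 + 2.0475 + 2.7194 = 4.778 kg m^2.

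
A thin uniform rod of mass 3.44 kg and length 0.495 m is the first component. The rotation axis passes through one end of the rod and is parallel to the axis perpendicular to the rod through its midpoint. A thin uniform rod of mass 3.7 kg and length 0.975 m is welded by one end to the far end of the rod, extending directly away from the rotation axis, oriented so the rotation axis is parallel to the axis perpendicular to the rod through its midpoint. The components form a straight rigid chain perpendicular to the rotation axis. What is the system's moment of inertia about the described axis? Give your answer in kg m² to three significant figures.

Thin rod: I_cm = (1/12)ML² = (1/12)(3.44)(0.495)² = 0.07024 kg m²; centre at d = 0.2475 m, so I = I_cm + Md² gives I = 0.07024 + (3.44)(0.2475)² = 0.28096 kg m².
Thin rod: I_cm = (1/12)ML² = (1/12)(3.7)(0.975)² = 0.29311 kg m²; centre at d = 0.2475 + 0.2475 + 0.4875 = 0.9825 m, so I = I_cm + Md² gives I = 0.29311 + (3.7)(0.9825)² = 3.8647 kg m².
Total I = 0.28096 + 3.8647 = 4.1457 kg m².

4.15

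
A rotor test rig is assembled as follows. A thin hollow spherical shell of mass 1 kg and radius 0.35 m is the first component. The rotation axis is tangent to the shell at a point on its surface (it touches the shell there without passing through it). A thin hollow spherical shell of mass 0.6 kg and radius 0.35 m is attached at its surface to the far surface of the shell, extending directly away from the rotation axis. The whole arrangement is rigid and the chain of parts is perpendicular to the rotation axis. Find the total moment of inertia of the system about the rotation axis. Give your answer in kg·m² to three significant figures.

0.915

Spherical shell: I_cm = (2/3)MR² = (2/3)(1)(0.35)² = 0.081667 kg·m²; centre at d = 0.35 m, so the parallel axis theorem gives I = 0.081667 + (1)(0.35)² = 0.20417 kg·m².
Spherical shell: I_cm = (2/3)MR² = (2/3)(0.6)(0.35)² = 0.049 kg·m²; centre at d = 0.35 + 0.35 + 0.35 = 1.05 m, so the parallel axis theorem gives I = 0.049 + (0.6)(1.05)² = 0.7105 kg·m².
Total I = 0.20417 + 0.7105 = 0.91467 kg·m².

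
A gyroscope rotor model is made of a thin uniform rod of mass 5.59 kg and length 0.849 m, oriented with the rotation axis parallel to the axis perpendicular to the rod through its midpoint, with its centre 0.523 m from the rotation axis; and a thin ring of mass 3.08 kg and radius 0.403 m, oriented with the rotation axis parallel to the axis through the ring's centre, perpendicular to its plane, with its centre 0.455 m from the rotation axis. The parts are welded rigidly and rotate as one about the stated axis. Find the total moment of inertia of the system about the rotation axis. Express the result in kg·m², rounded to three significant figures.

Thin rod: I_cm = (1/12)ML² = (1/12)(5.59)(0.849)² = 0.33577 kg·m²; centre at d = 0.523 m, so the parallel axis theorem gives I = 0.33577 + (5.59)(0.523)² = 1.8648 kg·m².
Thin ring: I_cm = MR² = (3.08)(0.403)² = 0.50022 kg·m²; centre at d = 0.455 m, so the parallel axis theorem gives I = 0.50022 + (3.08)(0.455)² = 1.1379 kg·m².
Total I = 1.8648 + 1.1379 = 3.0027 kg·m².

3.00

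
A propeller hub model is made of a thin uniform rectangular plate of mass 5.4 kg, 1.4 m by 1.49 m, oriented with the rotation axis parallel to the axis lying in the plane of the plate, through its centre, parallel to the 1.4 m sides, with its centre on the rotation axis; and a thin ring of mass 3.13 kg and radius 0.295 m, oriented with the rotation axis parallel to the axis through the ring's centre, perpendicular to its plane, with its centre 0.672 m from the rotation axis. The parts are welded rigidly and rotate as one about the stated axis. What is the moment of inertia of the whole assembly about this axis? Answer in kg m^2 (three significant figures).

2.68

Rectangular plate: I_cm = (1/12)Mb² = (1/12)(5.4)(1.49)² = 0.99904 kg m^2; axis through the centre, so I = 0.99904 kg m^2.
Thin ring: I_cm = MR² = (3.13)(0.295)² = 0.27239 kg m^2; centre at d = 0.672 m, so I = I_cm + Md² gives I = 0.27239 + (3.13)(0.672)² = 1.6858 kg m^2.
Total I = 0.99904 + 1.6858 = 2.6849 kg m^2.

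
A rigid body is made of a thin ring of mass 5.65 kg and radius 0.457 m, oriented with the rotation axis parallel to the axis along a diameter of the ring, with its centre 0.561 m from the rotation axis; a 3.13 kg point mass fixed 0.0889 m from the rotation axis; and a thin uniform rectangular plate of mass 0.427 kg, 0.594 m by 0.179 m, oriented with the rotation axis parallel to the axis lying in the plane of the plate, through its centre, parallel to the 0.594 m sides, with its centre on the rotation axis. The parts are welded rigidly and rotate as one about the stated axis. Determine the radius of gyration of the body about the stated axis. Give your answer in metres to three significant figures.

Thin ring: I_cm = (1/2)MR² = (1/2)(5.65)(0.457)² = 0.59 kg m²; centre at d = 0.561 m, so I = I_cm + Md² gives I = 0.59 + (5.65)(0.561)² = 2.3682 kg m².
Point mass: I_cm = 0; centre at d = 0.0889 m, so I = I_cm + Md² gives I = 0 + (3.13)(0.0889)² = 0.024737 kg m².
Rectangular plate: I_cm = (1/12)Mb² = (1/12)(0.427)(0.179)² = 0.0011401 kg m²; axis through the centre, so I = 0.0011401 kg m².
Total I = 2.394 kg m²; total mass M = 9.207 kg.
k = √(I/M) = √(2.394/9.207) = 0.50993 m.

0.510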